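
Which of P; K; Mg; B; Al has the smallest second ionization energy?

IE_2 is the cost of taking one more electron from the +1 cation: P⁺ still has 4 valence electrons; K⁺ is the bare [Ar] core; Mg⁺ still has 1 valence electron; B⁺ still has 2 valence electrons; Al⁺ still has 2 valence electrons.
Core electrons are held far more tightly than valence electrons, so K tops the IE_2 order.
Valence configurations: P⁺ [Ne]3s²3p², Mg⁺ [Ne]3s¹, B⁺ [He]2s², Al⁺ [Ne]3s².
The numbers (kJ/mol): P 1907, K 3052, Mg 1451, B 2427, Al 1817.
Hence IE_2: Mg < Al < P < B < K.

Mg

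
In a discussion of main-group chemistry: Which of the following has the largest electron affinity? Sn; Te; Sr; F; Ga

Atoms with high Z_eff and room in the valence shell (especially the halogens) have the most exothermic electron affinities.
Here both period and group differ, so the two effects have to be weighed against each other.
Ga > Sr: both effects reinforce here, so Ga is clearly the higher of the two.
Sn > Ga: period and group pull opposite ways; the across-period shift dominates (107 vs 29 kJ/mol).
Te > Sn: both are in period 5; the period trend gives Te the larger value.
F > Te: both effects reinforce here, so F is clearly the higher of the two.
Tabulated electron affinity (kJ/mol): F 328, Ga 29, Sr 5, Sn 107, Te 190.
The largest electron affinity among these belongs to F.

F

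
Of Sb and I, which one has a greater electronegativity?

Smaller atoms with higher effective nuclear charge are more electronegative.
All lie in period 5, so electronegativity increases left to right.
So I has the greater electronegativity (I > Sb).

I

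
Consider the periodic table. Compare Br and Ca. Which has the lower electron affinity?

Ca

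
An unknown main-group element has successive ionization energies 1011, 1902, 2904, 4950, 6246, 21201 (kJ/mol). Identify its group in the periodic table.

Group 15

Look for the largest jump between consecutive ionization energies: IE6/IE5 ≈ 3.4, far larger than any earlier ratio.
That jump marks the point where a core electron is being removed. So the atom has 5 valence electrons.
A main-group element with 5 valence electrons is in group 15.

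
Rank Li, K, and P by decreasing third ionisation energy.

Li, K, P

IE_3 is the cost of taking one more electron from the +2 cation: Li²⁺ is already 1 electron into the core; K²⁺ is already 1 electron into the core; P²⁺ still has 3 valence electrons.
Core electrons are held far more tightly than valence electrons, so K and Li top the IE_3 order.
Tabulated IE_3 (kJ/mol): Li 11815, K 4420, P 2914.
Overall IE_3 order: P < K < Li.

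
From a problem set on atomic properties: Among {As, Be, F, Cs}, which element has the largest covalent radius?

Be is in period 2, group 2; F is in period 2, group 17; As is in period 4, group 15; Cs is in period 6, group 1.
Across a period the added protons contract the valence shell; down a group each new principal shell makes the atom larger.
These span different periods and groups, so the two trends combine.
Be > F: Be lies to the left of F in period 2, so the across-period effect alone puts Be larger.
As > Be: period and group pull opposite ways; the down-group shift dominates (121 vs 102 pm).
Cs > As: both effects reinforce here, so Cs is clearly the larger of the two.
For reference (pm): Be 102, F 64, As 121, Cs 232.
The largest covalent radius among these belongs to Cs.

Cs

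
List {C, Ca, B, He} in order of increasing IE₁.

He is in period 1, group 18; B is in period 2, group 13; C is in period 2, group 14; Ca is in period 4, group 2.
First ionization energy rises across a period (greater Z_eff holds electrons more tightly) and falls down a group (valence electrons are farther from the nucleus).
Here both period and group differ, so the two effects have to be weighed against each other.
B > Ca: both effects reinforce here, so B is clearly the higher of the two.
C > B: C lies to the right of B in period 2, so the across-period effect alone puts C higher.
He > C: both effects reinforce here, so He is clearly the higher of the two.
Tabulated first ionization energy (kJ/mol): He 2372, B 801, C 1086, Ca 590.
So from lowest to highest: Ca < B < C < He.

Ca < B < C < He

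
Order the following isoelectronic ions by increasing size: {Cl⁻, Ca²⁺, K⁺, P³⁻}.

Ca²⁺ < K⁺ < Cl⁻ < P³⁻

All of these have 18 electrons, so size is governed by nuclear charge alone: the more protons, the stronger the pull on the same electron cloud, and the smaller the ion.
Nuclear charges: Ca²⁺ (Z=20), K⁺ (Z=19), Cl⁻ (Z=17), P³⁻ (Z=15).
Smallest to largest: Ca²⁺ < K⁺ < Cl⁻ < P³⁻.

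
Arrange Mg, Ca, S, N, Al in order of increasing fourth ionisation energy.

S, Ca, N, Mg, Al

The fourth ionization energy removes an electron from the +3 ion. For each element: Mg³⁺ is already 1 electron into the core; Ca³⁺ is already 1 electron into the core; S³⁺ still has 3 valence electrons; N³⁺ still has 2 valence electrons; Al³⁺ is the bare [Ne] core.
Usually core removal costs more than valence removal, but here the competition is close: a tightly held n=2 valence electron can cost more to remove than an n=3 core electron, so the actual values have to decide it.
Valence configurations: S³⁺ [Ne]3s²3p¹, N³⁺ [He]2s².
Tabulated IE_4 (kJ/mol): Mg 10543, Ca 6491, S 4556, N 7475, Al 11577.
So the fourth ionization energies run S < Ca < N < Mg < Al.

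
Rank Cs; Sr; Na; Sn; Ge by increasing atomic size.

Ge < Sn < Na < Sr < Cs

Atomic radius shrinks across a period as nuclear charge pulls the same shell inward, and grows down a group as new shells are added.
Here both period and group differ, so the two effects have to be weighed against each other.
Sn > Ge: Sn sits below Ge in group 14, so the down-group effect alone puts Sn larger.
Na > Sn: the two effects oppose for this pair; the across-period effect wins (155 vs 140 pm).
Sr > Na: period and group pull opposite ways; the down-group shift dominates (185 vs 155 pm).
Cs > Sr: both effects reinforce here, so Cs is clearly the larger of the two.
Approximate values (pm): Na 155, Ge 121, Sr 185, Sn 140, Cs 232.
So from smallest to largest: Ge < Sn < Na < Sr < Cs.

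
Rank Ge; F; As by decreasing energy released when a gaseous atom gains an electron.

F is in period 2, group 17; Ge is in period 4, group 14; As is in period 4, group 15.
Electron affinity generally becomes more exothermic across a period toward the halogens and less exothermic down a group.
Here both period and group differ, so the two effects have to be weighed against each other.
Ge > As: this pair runs against the simple trend — see the exception note.
F > Ge: both effects reinforce here, so F is clearly the higher of the two.
Note the exception: Ge has a higher electron affinity than As, contrary to the simple trend — adding an electron to As's half-filled 4p³ is unfavourable, so Ge (4p²) has the more exothermic EA.
Approximate values (kJ/mol): F 328, Ge 119, As 78.
So from highest to lowest: F > Ge > As.

F > Ge > As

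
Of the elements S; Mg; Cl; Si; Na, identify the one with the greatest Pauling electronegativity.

Cl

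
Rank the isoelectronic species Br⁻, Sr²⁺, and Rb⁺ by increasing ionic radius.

All of these have 36 electrons, so size is governed by nuclear charge alone: the more protons, the stronger the pull on the same electron cloud, and the smaller the ion.
Nuclear charges: Sr²⁺ (Z=38), Rb⁺ (Z=37), Br⁻ (Z=35).
Smallest to largest: Sr²⁺ < Rb⁺ < Br⁻.

Sr²⁺, Rb⁺, Br⁻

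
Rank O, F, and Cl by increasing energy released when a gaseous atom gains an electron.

O < F < Cl

EA tends to increase across a period and decrease down a group, though the pattern is less regular than for IE or radius.
These span different periods and groups, so the two trends combine.
F > O: both are in period 2; the period trend gives F the larger value.
Cl > F: this pair runs against the simple trend — see the exception note.
Note the exception: Cl has a higher electron affinity than F, contrary to the simple trend — F's small 2p subshell makes the incoming electron feel strong e⁻–e⁻ repulsion, so Cl actually releases more energy on gaining an electron.
Approximate values (kJ/mol): O 141, F 328, Cl 349.
So from lowest to highest: O < F < Cl.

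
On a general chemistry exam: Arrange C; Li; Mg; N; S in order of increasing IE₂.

After 1 electron has been removed, what remains? C⁺ still has 3 valence electrons; Li⁺ is the bare [He] core; Mg⁺ still has 1 valence electron; N⁺ still has 4 valence electrons; S⁺ still has 5 valence electrons.
Core electrons are held far more tightly than valence electrons, so Li tops the IE_2 order.
Valence configurations: C⁺ [He]2s²2p¹, Mg⁺ [Ne]3s¹, N⁺ [He]2s²2p², S⁺ [Ne]3s²3p³.
The numbers (kJ/mol): C 2353, Li 7298, Mg 1451, N 2856, S 2252.
Hence IE_2: Mg < S < C < N < Li.

Mg < S < C < N < Li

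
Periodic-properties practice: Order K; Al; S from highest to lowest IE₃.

IE_3 is the cost of taking one more electron from the +2 cation: K²⁺ is already 1 electron into the core; Al²⁺ still has 1 valence electron; S²⁺ still has 4 valence electrons.
Pulling an electron out of a noble-gas core costs far more than removing a remaining valence electron, so K sits at the high end of IE_3.
Valence configurations: Al²⁺ [Ne]3s¹, S²⁺ [Ne]3s²3p².
Tabulated IE_3 (kJ/mol): K 4420, Al 2745, S 3357.
Hence IE_3: Al < S < K.

K > S > Al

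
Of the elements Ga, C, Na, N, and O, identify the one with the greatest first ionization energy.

N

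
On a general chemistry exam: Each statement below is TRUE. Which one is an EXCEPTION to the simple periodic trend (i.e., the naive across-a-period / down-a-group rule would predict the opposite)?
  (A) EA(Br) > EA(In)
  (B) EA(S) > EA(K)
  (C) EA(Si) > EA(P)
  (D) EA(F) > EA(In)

(C)

The general trend: electron affinity increases across a period and decreases down a group.
(A) Br (period 4, group 17) vs In (period 5, group 13): the stated order agrees with the simple trend.
(B) S (period 3, group 16) vs K (period 4, group 1): the stated order agrees with the simple trend.
(C) Si (period 3, group 14) vs P (period 3, group 15): the stated order contradicts the simple trend.
(D) F (period 2, group 17) vs In (period 5, group 13): the stated order agrees with the simple trend.
The exception is (C): adding an electron to P's half-filled 3p³ is unfavourable, so Si (3p²) has the more exothermic EA.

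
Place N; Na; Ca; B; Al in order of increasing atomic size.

N < B < Al < Na < Ca

B is in period 2, group 13; N is in period 2, group 15; Na is in period 3, group 1; Al is in period 3, group 13; Ca is in period 4, group 2.
Across a period the added protons contract the valence shell; down a group each new principal shell makes the atom larger.
Here both period and group differ, so the two effects have to be weighed against each other.
B > N: B lies to the left of N in period 2, so the across-period effect alone puts B larger.
Al > B: Al sits below B in group 13, so the down-group effect alone puts Al larger.
Na > Al: both are in period 3; the period trend gives Na the larger value.
Ca > Na: the two effects oppose for this pair; the down-group effect wins (171 vs 155 pm).
Approximate values (pm): B 85, N 71, Na 155, Al 126, Ca 171.
So from smallest to largest: N < B < Al < Na < Ca.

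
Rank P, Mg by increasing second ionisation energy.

Mg < P

The second ionization energy removes an electron from the +1 ion. For each element: P⁺ still has 4 valence electrons; Mg⁺ still has 1 valence electron.
All are still removing valence electrons, so compare the +1 ions as you would atoms: IE_2 generally rises across a period (higher Z_eff) and falls down a group (larger shell), subject to the usual subshell exceptions.
Valence configurations: P⁺ [Ne]3s²3p², Mg⁺ [Ne]3s¹.
The numbers (kJ/mol): P 1907, Mg 1451.
Putting it together, IE_2: Mg < P.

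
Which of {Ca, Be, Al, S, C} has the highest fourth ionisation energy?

Be

After 3 electrons have been removed, what remains? Ca³⁺ is already 1 electron into the core; Be³⁺ is already 1 electron into the core; Al³⁺ is the bare [Ne] core; S³⁺ still has 3 valence electrons; C³⁺ still has 1 valence electron.
Breaking into a closed-shell core is much more expensive than removing a leftover valence electron — Ca, Al and Be have the largest IE_4 here.
Valence configurations: S³⁺ [Ne]3s²3p¹, C³⁺ [He]2s¹.
The numbers (kJ/mol): Ca 6491, Be 21007, Al 11577, S 4556, C 6223.
Putting it together, IE_4: S < C < Ca < Al < Be.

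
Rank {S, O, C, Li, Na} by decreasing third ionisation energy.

Li > Na > O > C > S

Consider each +2 ion: S²⁺ still has 4 valence electrons; O²⁺ still has 4 valence electrons; C²⁺ still has 2 valence electrons; Li²⁺ is already 1 electron into the core; Na²⁺ is already 1 electron into the core.
Pulling an electron out of a noble-gas core costs far more than removing a remaining valence electron, so Na and Li sit at the high end of IE_3.
Valence configurations: S²⁺ [Ne]3s²3p², O²⁺ [He]2s²2p², C²⁺ [He]2s².
Tabulated IE_3 (kJ/mol): S 3357, O 5300, C 4620, Li 11815, Na 6910.
So the third ionization energies run S < C < O < Na < Li.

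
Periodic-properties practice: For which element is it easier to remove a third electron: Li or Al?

IE_3 is the cost of taking one more electron from the +2 cation: Li²⁺ is already 1 electron into the core; Al²⁺ still has 1 valence electron.
Core electrons are held far more tightly than valence electrons, so Li tops the IE_3 order.
Approximate IE_3 values (kJ/mol): Li 11815, Al 2745.
Hence IE_3: Al < Li.

Al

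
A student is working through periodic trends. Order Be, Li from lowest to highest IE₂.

IE_2 is the cost of taking one more electron from the +1 cation: Be⁺ still has 1 valence electron; Li⁺ is the bare [He] core.
Core electrons are held far more tightly than valence electrons, so Li tops the IE_2 order.
Tabulated IE_2 (kJ/mol): Be 1757, Li 7298.
Overall IE_2 order: Be < Li.

Be < Li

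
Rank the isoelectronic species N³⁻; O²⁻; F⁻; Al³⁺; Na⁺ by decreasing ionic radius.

All of these have 10 electrons, so size is governed by nuclear charge alone: the more protons, the stronger the pull on the same electron cloud, and the smaller the ion.
Nuclear charges: Al³⁺ (Z=13), Na⁺ (Z=11), F⁻ (Z=9), O²⁻ (Z=8), N³⁻ (Z=7).
Largest to smallest: N³⁻ > O²⁻ > F⁻ > Na⁺ > Al³⁺.

N³⁻ > O²⁻ > F⁻ > Na⁺ > Al³⁺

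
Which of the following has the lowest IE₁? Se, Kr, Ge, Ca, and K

K

K is in period 4, group 1; Ca is in period 4, group 2; Ge is in period 4, group 14; Se is in period 4, group 16; Kr is in period 4, group 18.
IE₁ increases left→right with effective nuclear charge and decreases top→bottom as the valence shell moves farther out.
All lie in period 4, so first ionization energy increases left to right.
The lowest IE₁ among these belongs to K.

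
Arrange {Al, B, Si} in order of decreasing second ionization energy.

IE_2 is the cost of taking one more electron from the +1 cation: Al⁺ still has 2 valence electrons; B⁺ still has 2 valence electrons; Si⁺ still has 3 valence electrons.
All are still removing valence electrons, so compare the +1 ions as you would atoms: IE_2 generally rises across a period (higher Z_eff) and falls down a group (larger shell), subject to the usual subshell exceptions.
Valence configurations: Al⁺ [Ne]3s², B⁺ [He]2s², Si⁺ [Ne]3s²3p¹.
Si⁺ loses a lone 3p electron whereas Al⁺ must break into a filled 3s² pair, so IE_2(Al) > IE_2(Si) even though Si has the higher nuclear charge.
Tabulated IE_2 (kJ/mol): Al 1817, B 2427, Si 1577.
Hence IE_2: Si < Al < B.

B, Al, Si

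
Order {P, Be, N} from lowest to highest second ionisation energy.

IE_2 is the cost of taking one more electron from the +1 cation: P⁺ still has 4 valence electrons; Be⁺ still has 1 valence electron; N⁺ still has 4 valence electrons.
All are still removing valence electrons, so compare the +1 ions as you would atoms: IE_2 generally rises across a period (higher Z_eff) and falls down a group (larger shell), subject to the usual subshell exceptions.
Valence configurations: P⁺ [Ne]3s²3p², Be⁺ [He]2s¹, N⁺ [He]2s²2p².
Tabulated IE_2 (kJ/mol): P 1907, Be 1757, N 2856.
Hence IE_2: Be < P < N.

Be, P, N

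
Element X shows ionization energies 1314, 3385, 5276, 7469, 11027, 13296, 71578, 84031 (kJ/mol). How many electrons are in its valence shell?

6

Look for the largest jump between consecutive ionization energies: IE7/IE6 ≈ 5.4, far larger than any earlier ratio.
That jump marks the point where a core electron is being removed. So the atom has 6 valence electrons.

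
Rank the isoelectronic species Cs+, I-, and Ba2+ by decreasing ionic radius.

I-, Cs+, Ba2+

All of these have 54 electrons, so size is governed by nuclear charge alone: the more protons, the stronger the pull on the same electron cloud, and the smaller the ion.
Nuclear charges: Ba2+ (Z=56), Cs+ (Z=55), I- (Z=53).
Largest to smallest: I- > Cs+ > Ba2+.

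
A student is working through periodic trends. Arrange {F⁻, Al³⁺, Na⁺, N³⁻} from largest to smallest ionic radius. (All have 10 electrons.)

N³⁻ > F⁻ > Na⁺ > Al³⁺

All of these have 10 electrons, so size is governed by nuclear charge alone: the more protons, the stronger the pull on the same electron cloud, and the smaller the ion.
Nuclear charges: Al³⁺ (Z=13), Na⁺ (Z=11), F⁻ (Z=9), N³⁻ (Z=7).
Largest to smallest: N³⁻ > F⁻ > Na⁺ > Al³⁺.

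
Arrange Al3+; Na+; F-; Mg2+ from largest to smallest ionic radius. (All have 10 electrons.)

F- > Na+ > Mg2+ > Al3+

All of these have 10 electrons, so size is governed by nuclear charge alone: the more protons, the stronger the pull on the same electron cloud, and the smaller the ion.
Nuclear charges: Al3+ (Z=13), Mg2+ (Z=12), Na+ (Z=11), F- (Z=9).
Largest to smallest: F- > Na+ > Mg2+ > Al3+.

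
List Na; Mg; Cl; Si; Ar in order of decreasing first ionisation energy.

Ar > Cl > Si > Mg > Na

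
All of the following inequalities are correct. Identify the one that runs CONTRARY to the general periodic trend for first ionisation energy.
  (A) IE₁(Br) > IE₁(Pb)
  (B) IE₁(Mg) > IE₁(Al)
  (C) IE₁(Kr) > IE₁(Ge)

The general trend: first ionisation energy increases across a period and decreases down a group.
(A) Br (period 4, group 17) vs Pb (period 6, group 14): the stated order agrees with the simple trend.
(B) Mg (period 3, group 2) vs Al (period 3, group 13): the stated order contradicts the simple trend.
(C) Kr (period 4, group 18) vs Ge (period 4, group 14): the stated order agrees with the simple trend.
The exception is (B): Al's single 3p electron is easier to remove than one from Mg's filled 3s².

(B)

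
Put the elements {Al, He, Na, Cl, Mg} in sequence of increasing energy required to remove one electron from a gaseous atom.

Na < Al < Mg < Cl < He

Removing the outermost electron gets harder across a period and easier down a group.
Neither a single period nor a single group — weigh both effects.
Al > Na: Al lies to the right of Na in period 3, so the across-period effect alone puts Al higher.
Mg > Al: this pair runs against the simple trend — see the exception note.
Cl > Mg: Cl lies to the right of Mg in period 3, so the across-period effect alone puts Cl higher.
He > Cl: both effects reinforce here, so He is clearly the higher of the two.
Note the exception: Mg has a higher first ionization energy than Al, contrary to the simple trend — Al's single 3p electron is easier to remove than one from Mg's filled 3s².
Approximate values (kJ/mol): He 2372, Na 496, Mg 738, Al 578, Cl 1251.
So from lowest to highest: Na < Al < Mg < Cl < He.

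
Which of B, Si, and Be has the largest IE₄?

After 3 electrons have been removed, what remains? B³⁺ is the bare [He] core; Si³⁺ still has 1 valence electron; Be³⁺ is already 1 electron into the core.
Core electrons are held far more tightly than valence electrons, so Be and B top the IE_4 order.
Tabulated IE_4 (kJ/mol): B 25026, Si 4356, Be 21007.
Hence IE_4: Si < Be < B.

B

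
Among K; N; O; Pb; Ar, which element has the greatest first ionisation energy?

N is in period 2, group 15; O is in period 2, group 16; Ar is in period 3, group 18; K is in period 4, group 1; Pb is in period 6, group 14.
IE₁ increases left→right with effective nuclear charge and decreases top→bottom as the valence shell moves farther out.
Here both period and group differ, so the two effects have to be weighed against each other.
Pb > K: the two effects oppose for this pair; the across-period effect wins (716 vs 419 kJ/mol).
O > Pb: both effects reinforce here, so O is clearly the higher of the two.
N > O: this pair runs against the simple trend — see the exception note.
Ar > N: period and group pull opposite ways; the across-period shift dominates (1521 vs 1402 kJ/mol).
Note the exception: N has a higher first ionization energy than O, contrary to the simple trend — pairing an electron in O's 2p⁴ costs repulsion energy, so O ionizes more easily than half-filled N (2p³).
Approximate values (kJ/mol): N 1402, O 1314, Ar 1521, K 419, Pb 716.
The greatest first ionisation energy among these belongs to Ar.

Ar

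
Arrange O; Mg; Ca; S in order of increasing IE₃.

S < Ca < O < Mg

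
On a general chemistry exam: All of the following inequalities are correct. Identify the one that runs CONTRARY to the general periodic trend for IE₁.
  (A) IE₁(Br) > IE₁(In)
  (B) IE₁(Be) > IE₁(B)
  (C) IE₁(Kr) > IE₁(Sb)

(B)

The general trend: IE₁ increases across a period and decreases down a group.
(A) Br (period 4, group 17) vs In (period 5, group 13): the stated order agrees with the simple trend.
(B) Be (period 2, group 2) vs B (period 2, group 13): the stated order contradicts the simple trend.
(C) Kr (period 4, group 18) vs Sb (period 5, group 15): the stated order agrees with the simple trend.
The exception is (B): removing B's lone 2p electron is easier than breaking Be's filled 2s².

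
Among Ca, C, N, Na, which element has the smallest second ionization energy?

Ca

After 1 electron has been removed, what remains? Ca⁺ still has 1 valence electron; C⁺ still has 3 valence electrons; N⁺ still has 4 valence electrons; Na⁺ is the bare [Ne] core.
Core electrons are held far more tightly than valence electrons, so Na tops the IE_2 order.
Valence configurations: Ca⁺ [Ar]4s¹, C⁺ [He]2s²2p¹, N⁺ [He]2s²2p².
Approximate IE_2 values (kJ/mol): Ca 1145, C 2353, N 2856, Na 4562.
So the second ionization energies run Ca < C < N < Na.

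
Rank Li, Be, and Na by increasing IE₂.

Consider each +1 ion: Li⁺ is the bare [He] core; Be⁺ still has 1 valence electron; Na⁺ is the bare [Ne] core.
Pulling an electron out of a noble-gas core costs far more than removing a remaining valence electron, so Na and Li sit at the high end of IE_2.
Tabulated IE_2 (kJ/mol): Li 7298, Be 1757, Na 4562.
Putting it together, IE_2: Be < Na < Li.

Be, Na, Li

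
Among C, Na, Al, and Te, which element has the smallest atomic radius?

C

Moving right in a period, electrons are added to the same shell under a stronger nuclear pull, so atoms get smaller; moving down, a new shell is opened and atoms get larger.
Here both period and group differ, so the two effects have to be weighed against each other.
Al > C: both effects reinforce here, so Al is clearly the larger of the two.
Te > Al: the two effects oppose for this pair; the down-group effect wins (136 vs 126 pm).
Na > Te: period and group pull opposite ways; the across-period shift dominates (155 vs 136 pm).
Approximate values (pm): C 75, Na 155, Al 126, Te 136.
The smallest atomic radius among these belongs to C.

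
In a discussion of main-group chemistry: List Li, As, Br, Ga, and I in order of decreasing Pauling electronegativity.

Li is in period 2, group 1; Ga is in period 4, group 13; As is in period 4, group 15; Br is in period 4, group 17; I is in period 5, group 17.
Atoms toward the upper right of the periodic table pull bonding electrons most strongly.
Neither a single period nor a single group — weigh both effects.
Ga > Li: period and group pull opposite ways; the across-period shift dominates (1.81 vs 0.98).
As > Ga: both are in period 4; the period trend gives As the larger value.
I > As: the two effects oppose for this pair; the across-period effect wins (2.66 vs 2.18).
Br > I: Br sits above I in group 17, so the down-group effect alone puts Br higher.
Approximate values (Pauling): Li 0.98, Ga 1.81, As 2.18, Br 2.96, I 2.66.
So from highest to lowest: Br > I > As > Ga > Li.

Br, I, As, Ga, Li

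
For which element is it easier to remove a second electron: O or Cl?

After 1 electron has been removed, what remains? O⁺ still has 5 valence electrons; Cl⁺ still has 6 valence electrons.
All are still removing valence electrons, so compare the +1 ions as you would atoms: IE_2 generally rises across a period (higher Z_eff) and falls down a group (larger shell), subject to the usual subshell exceptions.
Valence configurations: O⁺ [He]2s²2p³, Cl⁺ [Ne]3s²3p⁴.
The numbers (kJ/mol): O 3388, Cl 2298.
Hence IE_2: Cl < O.

Cl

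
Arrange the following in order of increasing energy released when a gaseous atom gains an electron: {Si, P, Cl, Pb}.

Pb < P < Si < Cl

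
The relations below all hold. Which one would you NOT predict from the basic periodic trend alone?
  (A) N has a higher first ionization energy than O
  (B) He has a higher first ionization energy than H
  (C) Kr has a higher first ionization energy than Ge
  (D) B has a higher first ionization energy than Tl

The general trend: first ionization energy increases across a period and decreases down a group.
(A) N (period 2, group 15) vs O (period 2, group 16): the stated order contradicts the simple trend.
(B) He (period 1, group 18) vs H (period 1, group 1): the stated order agrees with the simple trend.
(C) Kr (period 4, group 18) vs Ge (period 4, group 14): the stated order agrees with the simple trend.
(D) B (period 2, group 13) vs Tl (period 6, group 13): the stated order agrees with the simple trend.
The exception is (A): pairing an electron in O's 2p⁴ costs repulsion energy, so O ionizes more easily than half-filled N (2p³).

(A)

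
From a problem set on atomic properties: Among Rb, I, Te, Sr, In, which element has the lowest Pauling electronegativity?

Rb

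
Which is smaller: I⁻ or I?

I

Forming I⁻ adds 1 electron to I. More electron–electron repulsion in the same shell, with unchanged nuclear charge, lets the cloud expand.
An anion is larger than its parent atom: I⁻ > I.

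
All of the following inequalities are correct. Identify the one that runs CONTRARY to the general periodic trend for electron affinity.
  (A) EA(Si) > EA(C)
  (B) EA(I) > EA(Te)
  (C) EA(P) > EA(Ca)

(A)

The general trend: electron affinity increases across a period and decreases down a group.
(A) Si (period 3, group 14) vs C (period 2, group 14): the stated order contradicts the simple trend.
(B) I (period 5, group 17) vs Te (period 5, group 16): the stated order agrees with the simple trend.
(C) P (period 3, group 15) vs Ca (period 4, group 2): the stated order agrees with the simple trend.
The exception is (A): Si's larger, more diffuse 3p orbitals accept an added electron slightly more readily than C's compact 2p.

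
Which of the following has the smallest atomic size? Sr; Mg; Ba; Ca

Mg is in period 3, group 2; Ca is in period 4, group 2; Sr is in period 5, group 2; Ba is in period 6, group 2.
Moving right in a period, electrons are added to the same shell under a stronger nuclear pull, so atoms get smaller; moving down, a new shell is opened and atoms get larger.
All are in group 2, so atomic radius increases down the group.
The smallest atomic size among these belongs to Mg.

Mg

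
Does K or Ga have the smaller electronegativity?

K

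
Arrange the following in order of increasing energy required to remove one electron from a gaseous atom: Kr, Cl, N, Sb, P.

Sb < P < Cl < Kr < N

First ionization energy rises across a period (greater Z_eff holds electrons more tightly) and falls down a group (valence electrons are farther from the nucleus).
Neither a single period nor a single group — weigh both effects.
P > Sb: P sits above Sb in group 15, so the down-group effect alone puts P higher.
Cl > P: both are in period 3; the period trend gives Cl the larger value.
Kr > Cl: period and group pull opposite ways; the across-period shift dominates (1351 vs 1251 kJ/mol).
N > Kr: the two effects oppose for this pair; the down-group effect wins (1402 vs 1351 kJ/mol).
For reference (kJ/mol): N 1402, P 1012, Cl 1251, Kr 1351, Sb 831.
So from lowest to highest: Sb < P < Cl < Kr < N.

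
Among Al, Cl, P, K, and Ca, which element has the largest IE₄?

Consider each +3 ion: Al³⁺ is the bare [Ne] core; Cl³⁺ still has 4 valence electrons; P³⁺ still has 2 valence electrons; K³⁺ is already 2 electrons into the core; Ca³⁺ is already 1 electron into the core.
Pulling an electron out of a noble-gas core costs far more than removing a remaining valence electron, so K, Ca and Al sit at the high end of IE_4.
Valence configurations: Cl³⁺ [Ne]3s²3p², P³⁺ [Ne]3s².
The numbers (kJ/mol): Al 11577, Cl 5159, P 4964, K 5877, Ca 6491.
Putting it together, IE_4: P < Cl < K < Ca < Al.

Al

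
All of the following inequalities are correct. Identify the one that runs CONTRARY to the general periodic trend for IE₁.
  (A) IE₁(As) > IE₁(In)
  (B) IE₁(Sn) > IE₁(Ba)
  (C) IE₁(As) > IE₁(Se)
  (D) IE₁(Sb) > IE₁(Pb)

(C)

The general trend: IE₁ increases across a period and decreases down a group.
(A) As (period 4, group 15) vs In (period 5, group 13): the stated order agrees with the simple trend.
(B) Sn (period 5, group 14) vs Ba (period 6, group 2): the stated order agrees with the simple trend.
(C) As (period 4, group 15) vs Se (period 4, group 16): the stated order contradicts the simple trend.
(D) Sb (period 5, group 15) vs Pb (period 6, group 14): the stated order agrees with the simple trend.
The exception is (C): Se (4p⁴) ionizes more easily than half-filled As (4p³).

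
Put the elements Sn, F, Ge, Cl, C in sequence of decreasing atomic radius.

Sn > Ge > Cl > C > F

Across a period the added protons contract the valence shell; down a group each new principal shell makes the atom larger.
Neither a single period nor a single group — weigh both effects.
C > F: C lies to the left of F in period 2, so the across-period effect alone puts C larger.
Cl > C: period and group pull opposite ways; the down-group shift dominates (99 vs 75 pm).
Ge > Cl: relative to Cl, both the across-period and down-group shifts push Ge's atomic radius up.
Sn > Ge: they share group 14; the group trend gives Sn the larger value.
Approximate values (pm): C 75, F 64, Cl 99, Ge 121, Sn 140.
So from largest to smallest: Sn > Ge > Cl > C > F.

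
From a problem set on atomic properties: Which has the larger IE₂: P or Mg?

Consider each +1 ion: P⁺ still has 4 valence electrons; Mg⁺ still has 1 valence electron.
All are still removing valence electrons, so compare the +1 ions as you would atoms: IE_2 generally rises across a period (higher Z_eff) and falls down a group (larger shell), subject to the usual subshell exceptions.
Valence configurations: P⁺ [Ne]3s²3p², Mg⁺ [Ne]3s¹.
The numbers (kJ/mol): P 1907, Mg 1451.
Overall IE_2 order: Mg < P.

P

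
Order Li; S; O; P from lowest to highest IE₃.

After 2 electrons have been removed, what remains? Li²⁺ is already 1 electron into the core; S²⁺ still has 4 valence electrons; O²⁺ still has 4 valence electrons; P²⁺ still has 3 valence electrons.
Breaking into a closed-shell core is much more expensive than removing a leftover valence electron — Li has the largest IE_3 here.
Valence configurations: S²⁺ [Ne]3s²3p², O²⁺ [He]2s²2p², P²⁺ [Ne]3s²3p¹.
Tabulated IE_3 (kJ/mol): Li 11815, S 3357, O 5300, P 2914.
Hence IE_3: P < S < O < Li.

P, S, O, Li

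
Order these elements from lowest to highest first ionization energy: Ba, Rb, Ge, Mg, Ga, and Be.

Across a period the outer electron is held more tightly (higher IE₁); down a group it sits in a higher shell, more shielded, and comes off more easily.
Neither a single period nor a single group — weigh both effects.
Ba > Rb: the two effects oppose for this pair; the across-period effect wins (503 vs 403 kJ/mol).
Ga > Ba: both effects reinforce here, so Ga is clearly the higher of the two.
Mg > Ga: the two effects oppose for this pair; the down-group effect wins (738 vs 579 kJ/mol).
Ge > Mg: period and group pull opposite ways; the across-period shift dominates (762 vs 738 kJ/mol).
Be > Ge: period and group pull opposite ways; the down-group shift dominates (900 vs 762 kJ/mol).
Approximate values (kJ/mol): Be 900, Mg 738, Ga 579, Ge 762, Rb 403, Ba 503.
So from lowest to highest: Rb < Ba < Ga < Mg < Ge < Be.

Rb < Ba < Ga < Mg < Ge < Be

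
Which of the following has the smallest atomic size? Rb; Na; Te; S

Moving right in a period, electrons are added to the same shell under a stronger nuclear pull, so atoms get smaller; moving down, a new shell is opened and atoms get larger.
Here both period and group differ, so the two effects have to be weighed against each other.
Te > S: they share group 16; the group trend gives Te the larger value.
Na > Te: the two effects oppose for this pair; the across-period effect wins (155 vs 136 pm).
Rb > Na: Rb sits below Na in group 1, so the down-group effect alone puts Rb larger.
For reference (pm): Na 155, S 103, Rb 210, Te 136.
The smallest atomic size among these belongs to S.

S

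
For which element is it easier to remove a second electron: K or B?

B

IE_2 is the cost of taking one more electron from the +1 cation: K⁺ is the bare [Ar] core; B⁺ still has 2 valence electrons.
Core electrons are held far more tightly than valence electrons, so K tops the IE_2 order.
Approximate IE_2 values (kJ/mol): K 3052, B 2427.
So the second ionization energies run B < K.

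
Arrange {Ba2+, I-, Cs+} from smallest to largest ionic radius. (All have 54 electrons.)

Ba2+ < Cs+ < I-

All of these have 54 electrons, so size is governed by nuclear charge alone: the more protons, the stronger the pull on the same electron cloud, and the smaller the ion.
Nuclear charges: Ba2+ (Z=56), Cs+ (Z=55), I- (Z=53).
Smallest to largest: Ba2+ < Cs+ < I-.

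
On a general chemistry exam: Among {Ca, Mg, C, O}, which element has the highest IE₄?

Mg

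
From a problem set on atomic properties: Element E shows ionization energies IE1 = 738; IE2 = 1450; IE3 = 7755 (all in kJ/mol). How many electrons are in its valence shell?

2

Look for the largest jump between consecutive ionization energies: IE3/IE2 ≈ 5.3, far larger than any earlier ratio.
That jump marks the point where a core electron is being removed. So the atom has 2 valence electrons.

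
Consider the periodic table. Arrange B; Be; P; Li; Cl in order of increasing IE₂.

Be < P < Cl < B < Li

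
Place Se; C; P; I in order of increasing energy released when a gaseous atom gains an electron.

C is in period 2, group 14; P is in period 3, group 15; Se is in period 4, group 16; I is in period 5, group 17.
EA tends to increase across a period and decrease down a group, though the pattern is less regular than for IE or radius.
A diagonal step moves right (one effect) and down (the opposite effect) at once.
C > P: period and group pull opposite ways; the down-group shift dominates (122 vs 72 kJ/mol).
Se > C: period and group pull opposite ways; the across-period shift dominates (195 vs 122 kJ/mol).
I > Se: the two effects oppose for this pair; the across-period effect wins (295 vs 195 kJ/mol).
Approximate values (kJ/mol): C 122, P 72, Se 195, I 295.
So from lowest to highest: P < C < Se < I.

P < C < Se < I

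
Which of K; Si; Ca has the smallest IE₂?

Ca

IE_2 is the cost of taking one more electron from the +1 cation: K⁺ is the bare [Ar] core; Si⁺ still has 3 valence electrons; Ca⁺ still has 1 valence electron.
Pulling an electron out of a noble-gas core costs far more than removing a remaining valence electron, so K sits at the high end of IE_2.
Valence configurations: Si⁺ [Ne]3s²3p¹, Ca⁺ [Ar]4s¹.
Approximate IE_2 values (kJ/mol): K 3052, Si 1577, Ca 1145.
Hence IE_2: Ca < Si < K.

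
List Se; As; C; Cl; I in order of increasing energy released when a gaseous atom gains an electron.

As < C < Se < I < Cl

C is in period 2, group 14; Cl is in period 3, group 17; As is in period 4, group 15; Se is in period 4, group 16; I is in period 5, group 17.
Electron affinity generally becomes more exothermic across a period toward the halogens and less exothermic down a group.
Here both period and group differ, so the two effects have to be weighed against each other.
C > As: period and group pull opposite ways; the down-group shift dominates (122 vs 78 kJ/mol).
Se > C: period and group pull opposite ways; the across-period shift dominates (195 vs 122 kJ/mol).
I > Se: the two effects oppose for this pair; the across-period effect wins (295 vs 195 kJ/mol).
Cl > I: Cl sits above I in group 17, so the down-group effect alone puts Cl higher.
For reference (kJ/mol): C 122, Cl 349, As 78, Se 195, I 295.
So from lowest to highest: As < C < Se < I < Cl.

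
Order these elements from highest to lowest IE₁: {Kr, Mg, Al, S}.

Across a period the outer electron is held more tightly (higher IE₁); down a group it sits in a higher shell, more shielded, and comes off more easily.
Here both period and group differ, so the two effects have to be weighed against each other.
Mg > Al: this pair runs against the simple trend — see the exception note.
S > Mg: S lies to the right of Mg in period 3, so the across-period effect alone puts S higher.
Kr > S: the two effects oppose for this pair; the across-period effect wins (1351 vs 1000 kJ/mol).
Note the exception: Mg has a higher first ionization energy than Al, contrary to the simple trend — Al's single 3p electron is easier to remove than one from Mg's filled 3s².
For reference (kJ/mol): Mg 738, Al 578, S 1000, Kr 1351.
So from highest to lowest: Kr > S > Mg > Al.

Kr > S > Mg > Al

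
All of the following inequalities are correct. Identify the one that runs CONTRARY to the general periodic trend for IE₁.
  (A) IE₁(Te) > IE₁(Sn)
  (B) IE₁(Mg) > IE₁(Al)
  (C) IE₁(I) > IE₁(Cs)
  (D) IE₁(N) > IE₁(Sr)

(B)

The general trend: IE₁ increases across a period and decreases down a group.
(A) Te (period 5, group 16) vs Sn (period 5, group 14): the stated order agrees with the simple trend.
(B) Mg (period 3, group 2) vs Al (period 3, group 13): the stated order contradicts the simple trend.
(C) I (period 5, group 17) vs Cs (period 6, group 1): the stated order agrees with the simple trend.
(D) N (period 2, group 15) vs Sr (period 5, group 2): the stated order agrees with the simple trend.
The exception is (B): Al's single 3p electron is easier to remove than one from Mg's filled 3s².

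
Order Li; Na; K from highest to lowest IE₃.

Li, Na, K

After 2 electrons have been removed, what remains? Li²⁺ is already 1 electron into the core; Na²⁺ is already 1 electron into the core; K²⁺ is already 1 electron into the core.
All of these are removing an electron from a noble-gas core or deeper; the smaller core (lower principal quantum number) is held far more tightly, and within a period the higher nuclear charge binds the same core more tightly.
Approximate IE_3 values (kJ/mol): Li 11815, Na 6910, K 4420.
Putting it together, IE_3: K < Na < Li.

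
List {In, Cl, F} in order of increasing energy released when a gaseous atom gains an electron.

F is in period 2, group 17; Cl is in period 3, group 17; In is in period 5, group 13.
Atoms with high Z_eff and room in the valence shell (especially the halogens) have the most exothermic electron affinities.
These span different periods and groups, so the two trends combine.
F > In: both effects reinforce here, so F is clearly the higher of the two.
Cl > F: this pair runs against the simple trend — see the exception note.
Note the exception: Cl has a higher electron affinity than F, contrary to the simple trend — F's small 2p subshell makes the incoming electron feel strong e⁻–e⁻ repulsion, so Cl actually releases more energy on gaining an electron.
Tabulated electron affinity (kJ/mol): F 328, Cl 349, In 29.
So from lowest to highest: In < F < Cl.

In < F < Cl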